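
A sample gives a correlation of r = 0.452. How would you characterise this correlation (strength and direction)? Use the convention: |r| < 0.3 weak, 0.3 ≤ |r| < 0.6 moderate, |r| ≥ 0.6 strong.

r = 0.452 > 0 so the relationship is positive.
|r| = 0.452, which falls in the moderate range.

moderate positive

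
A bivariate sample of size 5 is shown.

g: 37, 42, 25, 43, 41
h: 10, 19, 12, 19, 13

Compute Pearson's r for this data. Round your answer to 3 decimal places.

0.594

n = 5, Σg = 188, Σh = 73, Σg² = 7288, Σh² = 1135, Σgh = 2818
nΣgh − ΣgΣh = 14090 − 13724 = 366
nΣg² − (Σg)² = 36440 − 35344 = 1096; nΣh² − (Σh)² = 5675 − 5329 = 346
r = 366 / √(1096 × 346) = 366 / 615.8052 ≈ 0.594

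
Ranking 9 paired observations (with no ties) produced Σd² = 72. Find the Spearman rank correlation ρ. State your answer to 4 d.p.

0.4000

ρ = 1 − 6Σd² / [n(n²−1)] = 1 − 6×72 / (9×80)
  = 1 − 432/720 = 1 − 0.60000 ≈ 0.4000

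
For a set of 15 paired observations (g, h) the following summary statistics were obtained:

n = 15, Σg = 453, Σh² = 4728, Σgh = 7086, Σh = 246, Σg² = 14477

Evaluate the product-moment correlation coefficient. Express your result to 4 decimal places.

r = (nΣgh − ΣgΣh) / √[(nΣg² − (Σg)²)(nΣh² − (Σh)²)]
Numerator: 15×7086 − 453×246 = -5148
Denominator: √[(217155 − 205209)(70920 − 60516)] = √[11946 × 10404] = 11148.3714
r = -5148 / 11148.3714 ≈ -0.4618

-0.4618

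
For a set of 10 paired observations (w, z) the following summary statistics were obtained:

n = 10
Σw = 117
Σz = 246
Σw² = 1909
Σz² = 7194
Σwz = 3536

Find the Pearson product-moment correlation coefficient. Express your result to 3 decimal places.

r = (nΣwz − ΣwΣz) / √[(nΣw² − (Σw)²)(nΣz² − (Σz)²)]
Numerator: 10×3536 − 117×246 = 6578
Denominator: √[(19090 − 13689)(71940 − 60516)] = √[5401 × 11424] = 7854.9999
r = 6578 / 7854.9999 ≈ 0.837

0.837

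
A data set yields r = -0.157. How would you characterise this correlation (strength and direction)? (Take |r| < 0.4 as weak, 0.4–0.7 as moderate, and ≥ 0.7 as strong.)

weak negative

r = -0.157 < 0 so the relationship is negative.
|r| = 0.157, which falls in the weak range.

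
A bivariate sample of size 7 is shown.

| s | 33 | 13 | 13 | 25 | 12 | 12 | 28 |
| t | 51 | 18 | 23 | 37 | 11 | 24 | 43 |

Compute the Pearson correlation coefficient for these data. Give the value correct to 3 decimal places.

0.959

n = 7, Σs = 136, Σt = 207, Σs² = 3124, Σt² = 7369, Σst = 4765
nΣst − ΣsΣt = 33355 − 28152 = 5203
nΣs² − (Σs)² = 21868 − 18496 = 3372; nΣt² − (Σt)² = 51583 − 42849 = 8734
r = 5203 / √(3372 × 8734) = 5203 / 5426.8820 ≈ 0.959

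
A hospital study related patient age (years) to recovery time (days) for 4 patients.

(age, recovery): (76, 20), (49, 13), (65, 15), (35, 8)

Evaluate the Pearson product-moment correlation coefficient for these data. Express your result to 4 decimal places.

n = 4, Σx = 225, Σy = 56, Σx² = 13627, Σy² = 858, Σxy = 3412
nΣxy − ΣxΣy = 13648 − 12600 = 1048
nΣx² − (Σx)² = 54508 − 50625 = 3883; nΣy² − (Σy)² = 3432 − 3136 = 296
r = 1048 / √(3883 × 296) = 1048 / 1072.0858 ≈ 0.9775

0.9775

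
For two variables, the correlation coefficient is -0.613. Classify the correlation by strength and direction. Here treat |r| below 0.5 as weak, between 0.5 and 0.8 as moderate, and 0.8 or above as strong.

r = -0.613 < 0 so the relationship is negative.
|r| = 0.613, which falls in the moderate range.

moderate negative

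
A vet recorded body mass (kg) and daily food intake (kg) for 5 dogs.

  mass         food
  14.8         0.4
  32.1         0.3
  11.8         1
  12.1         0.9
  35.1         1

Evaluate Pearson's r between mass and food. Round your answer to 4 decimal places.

n = 5, Σx = 105.9, Σy = 3.6, Σx² = 2767.11, Σy² = 3.06, Σxy = 73.34
nΣxy − ΣxΣy = 366.7 − 381.24 = -14.54
nΣx² − (Σx)² = 13835.55 − 11214.81 = 2620.74; nΣy² − (Σy)² = 15.3 − 12.96 = 2.34
r = -14.54 / √(2620.74 × 2.34) = -14.54 / 78.3105 ≈ -0.1857

-0.1857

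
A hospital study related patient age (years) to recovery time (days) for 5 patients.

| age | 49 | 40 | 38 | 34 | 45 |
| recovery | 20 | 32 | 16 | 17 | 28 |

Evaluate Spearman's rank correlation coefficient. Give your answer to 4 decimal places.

0.5000

Rank age: 5, 3, 2, 1, 4
Rank recovery: 3, 5, 1, 2, 4
d = rank(age) − rank(recovery): 2, -2, 1, -1, 0; Σd² = 10
ρ = 1 − 6Σd² / [n(n²−1)] = 1 − 6×10 / (5×24) = 1 − 60/120 ≈ 0.5000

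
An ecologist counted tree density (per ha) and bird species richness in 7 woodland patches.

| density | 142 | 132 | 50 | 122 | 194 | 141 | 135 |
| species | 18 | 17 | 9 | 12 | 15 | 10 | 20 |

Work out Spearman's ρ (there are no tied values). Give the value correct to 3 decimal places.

0.429

Rank density: 6, 3, 1, 2, 7, 5, 4
Rank species: 6, 5, 1, 3, 4, 2, 7
d = rank(density) − rank(species): 0, -2, 0, -1, 3, 3, -3; Σd² = 32
ρ = 1 − 6Σd² / [n(n²−1)] = 1 − 6×32 / (7×48) = 1 − 192/336 ≈ 0.429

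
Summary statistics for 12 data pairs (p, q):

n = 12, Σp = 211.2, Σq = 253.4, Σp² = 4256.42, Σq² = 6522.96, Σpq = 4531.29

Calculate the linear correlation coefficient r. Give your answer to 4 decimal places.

0.0899

r = (nΣpq − ΣpΣq) / √[(nΣp² − (Σp)²)(nΣq² − (Σq)²)]
Numerator: 12×4531.29 − 211.2×253.4 = 857.4
Denominator: √[(51077.04 − 44605.44)(78275.52 − 64211.56)] = √[6471.6 × 14063.96] = 9540.2476
r = 857.4 / 9540.2476 ≈ 0.0899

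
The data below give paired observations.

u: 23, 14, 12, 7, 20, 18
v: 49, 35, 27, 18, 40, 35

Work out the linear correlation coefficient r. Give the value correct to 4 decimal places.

n = 6, Σu = 94, Σv = 204, Σu² = 1642, Σv² = 7504, Σuv = 3497
nΣuv − ΣuΣv = 20982 − 19176 = 1806
nΣu² − (Σu)² = 9852 − 8836 = 1016; nΣv² − (Σv)² = 45024 − 41616 = 3408
r = 1806 / √(1016 × 3408) = 1806 / 1860.7869 ≈ 0.9706

0.9706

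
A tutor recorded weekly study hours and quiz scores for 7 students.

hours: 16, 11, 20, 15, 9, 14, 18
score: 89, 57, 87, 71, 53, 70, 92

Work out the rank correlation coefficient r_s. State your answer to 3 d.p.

Rank hours: 5, 2, 7, 4, 1, 3, 6
Rank score: 6, 2, 5, 4, 1, 3, 7
d = rank(hours) − rank(score): -1, 0, 2, 0, 0, 0, -1; Σd² = 6
ρ = 1 − 6Σd² / [n(n²−1)] = 1 − 6×6 / (7×48) = 1 − 36/336 ≈ 0.893

0.893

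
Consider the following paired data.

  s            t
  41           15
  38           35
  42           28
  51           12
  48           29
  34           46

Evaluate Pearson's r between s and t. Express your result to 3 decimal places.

-0.746

n = 6, Σs = 254, Σt = 165, Σs² = 10950, Σt² = 5335, Σst = 6689
nΣst − ΣsΣt = 40134 − 41910 = -1776
nΣs² − (Σs)² = 65700 − 64516 = 1184; nΣt² − (Σt)² = 32010 − 27225 = 4785
r = -1776 / √(1184 × 4785) = -1776 / 2380.2185 ≈ -0.746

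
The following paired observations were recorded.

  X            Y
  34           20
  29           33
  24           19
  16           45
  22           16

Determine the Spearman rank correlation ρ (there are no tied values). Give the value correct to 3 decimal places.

Rank X: 5, 4, 3, 1, 2
Rank Y: 3, 4, 2, 5, 1
d = rank(X) − rank(Y): 2, 0, 1, -4, 1; Σd² = 22
ρ = 1 − 6Σd² / [n(n²−1)] = 1 − 6×22 / (5×24) = 1 − 132/120 ≈ -0.100

-0.100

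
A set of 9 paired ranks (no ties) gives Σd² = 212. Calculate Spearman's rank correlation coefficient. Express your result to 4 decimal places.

ρ = 1 − 6Σd² / [n(n²−1)] = 1 − 6×212 / (9×80)
  = 1 − 1272/720 = 1 − 1.76667 ≈ -0.7667

-0.7667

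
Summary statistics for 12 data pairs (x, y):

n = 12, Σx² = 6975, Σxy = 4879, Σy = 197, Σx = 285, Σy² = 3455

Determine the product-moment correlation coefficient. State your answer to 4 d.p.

r = (nΣxy − ΣxΣy) / √[(nΣx² − (Σx)²)(nΣy² − (Σy)²)]
Numerator: 12×4879 − 285×197 = 2403
Denominator: √[(83700 − 81225)(41460 − 38809)] = √[2475 × 2651] = 2561.4888
r = 2403 / 2561.4888 ≈ 0.9381

0.9381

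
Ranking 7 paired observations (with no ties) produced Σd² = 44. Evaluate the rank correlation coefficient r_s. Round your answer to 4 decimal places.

ρ = 1 − 6Σd² / [n(n²−1)] = 1 − 6×44 / (7×48)
  = 1 − 264/336 = 1 − 0.78571 ≈ 0.2143

0.2143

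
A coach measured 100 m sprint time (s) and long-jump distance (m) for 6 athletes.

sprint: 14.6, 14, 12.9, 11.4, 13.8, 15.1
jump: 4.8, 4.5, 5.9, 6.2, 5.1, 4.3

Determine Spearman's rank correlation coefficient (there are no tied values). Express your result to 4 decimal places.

-0.9429

Rank sprint: 5, 4, 2, 1, 3, 6
Rank jump: 3, 2, 5, 6, 4, 1
d = rank(sprint) − rank(jump): 2, 2, -3, -5, -1, 5; Σd² = 68
ρ = 1 − 6Σd² / [n(n²−1)] = 1 − 6×68 / (6×35) = 1 − 408/210 ≈ -0.9429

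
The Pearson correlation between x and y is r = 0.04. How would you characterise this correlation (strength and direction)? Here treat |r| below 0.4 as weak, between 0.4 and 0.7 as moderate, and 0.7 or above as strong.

r = 0.04 > 0 so the relationship is positive.
|r| = 0.04, which falls in the weak range.

weak positive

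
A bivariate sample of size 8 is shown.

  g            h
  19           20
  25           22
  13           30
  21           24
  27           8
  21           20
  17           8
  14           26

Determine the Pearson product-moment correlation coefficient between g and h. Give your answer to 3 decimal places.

-0.513

n = 8, Σg = 157, Σh = 158, Σg² = 3251, Σh² = 3564, Σgh = 2960
nΣgh − ΣgΣh = 23680 − 24806 = -1126
nΣg² − (Σg)² = 26008 − 24649 = 1359; nΣh² − (Σh)² = 28512 − 24964 = 3548
r = -1126 / √(1359 × 3548) = -1126 / 2195.8443 ≈ -0.513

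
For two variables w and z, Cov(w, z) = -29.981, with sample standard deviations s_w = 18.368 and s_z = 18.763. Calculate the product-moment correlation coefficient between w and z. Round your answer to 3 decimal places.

-0.087

r = Cov(w,z) / (s_w · s_z) = -29.981 / (18.368 × 18.763)
  = -29.981 / 344.6388 ≈ -0.087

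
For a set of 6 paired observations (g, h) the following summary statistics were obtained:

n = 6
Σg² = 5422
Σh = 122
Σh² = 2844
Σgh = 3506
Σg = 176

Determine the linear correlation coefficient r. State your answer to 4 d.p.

-0.2367

r = (nΣgh − ΣgΣh) / √[(nΣg² − (Σg)²)(nΣh² − (Σh)²)]
Numerator: 6×3506 − 176×122 = -436
Denominator: √[(32532 − 30976)(17064 − 14884)] = √[1556 × 2180] = 1841.7600
r = -436 / 1841.7600 ≈ -0.2367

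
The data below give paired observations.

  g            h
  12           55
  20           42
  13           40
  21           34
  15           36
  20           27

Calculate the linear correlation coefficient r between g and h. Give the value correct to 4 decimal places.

-0.6681

n = 6, Σg = 101, Σh = 234, Σg² = 1779, Σh² = 9570, Σgh = 3814
nΣgh − ΣgΣh = 22884 − 23634 = -750
nΣg² − (Σg)² = 10674 − 10201 = 473; nΣh² − (Σh)² = 57420 − 54756 = 2664
r = -750 / √(473 × 2664) = -750 / 1122.5293 ≈ -0.6681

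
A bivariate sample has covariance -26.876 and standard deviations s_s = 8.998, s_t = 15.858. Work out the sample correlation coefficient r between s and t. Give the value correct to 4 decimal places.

-0.1884

r = Cov(s,t) / (s_s · s_t) = -26.876 / (8.998 × 15.858)
  = -26.876 / 142.6903 ≈ -0.1884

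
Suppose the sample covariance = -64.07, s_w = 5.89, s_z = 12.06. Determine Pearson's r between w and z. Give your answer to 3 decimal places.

r = Cov(w,z) / (s_w · s_z) = -64.07 / (5.89 × 12.06)
  = -64.07 / 71.0334 ≈ -0.902

-0.902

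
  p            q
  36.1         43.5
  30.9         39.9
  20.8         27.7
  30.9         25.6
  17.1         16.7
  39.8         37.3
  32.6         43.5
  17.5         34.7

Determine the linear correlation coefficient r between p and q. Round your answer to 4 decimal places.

n = 8, Σp = 225.7, Σq = 268.9, Σp² = 6890.93, Σq² = 9673.43, Σpq = 7965.92
nΣpq − ΣpΣq = 63727.36 − 60690.73 = 3036.63
nΣp² − (Σp)² = 55127.44 − 50940.49 = 4186.95; nΣq² − (Σq)² = 77387.44 − 72307.21 = 5080.23
r = 3036.63 / √(4186.95 × 5080.23) = 3036.63 / 4612.0136 ≈ 0.6584

0.6584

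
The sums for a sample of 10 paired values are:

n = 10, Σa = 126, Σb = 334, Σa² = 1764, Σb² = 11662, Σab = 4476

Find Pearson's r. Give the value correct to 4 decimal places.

0.8953

r = (nΣab − ΣaΣb) / √[(nΣa² − (Σa)²)(nΣb² − (Σb)²)]
Numerator: 10×4476 − 126×334 = 2676
Denominator: √[(17640 − 15876)(116620 − 111556)] = √[1764 × 5064] = 2988.7951
r = 2676 / 2988.7951 ≈ 0.8953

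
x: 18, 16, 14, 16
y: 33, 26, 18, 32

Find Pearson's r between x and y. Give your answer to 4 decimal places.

0.8877

n = 4, Σx = 64, Σy = 109, Σx² = 1032, Σy² = 3113, Σxy = 1774
nΣxy − ΣxΣy = 7096 − 6976 = 120
nΣx² − (Σx)² = 4128 − 4096 = 32; nΣy² − (Σy)² = 12452 − 11881 = 571
r = 120 / √(32 × 571) = 120 / 135.1740 ≈ 0.8877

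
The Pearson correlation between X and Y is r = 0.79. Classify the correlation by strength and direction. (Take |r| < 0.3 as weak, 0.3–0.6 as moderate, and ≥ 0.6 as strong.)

strong positive

r = 0.79 > 0 so the relationship is positive.
|r| = 0.79, which falls in the strong range.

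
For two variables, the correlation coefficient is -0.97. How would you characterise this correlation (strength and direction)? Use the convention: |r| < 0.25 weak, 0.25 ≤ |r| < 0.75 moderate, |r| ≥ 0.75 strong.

r = -0.97 < 0 so the relationship is negative.
|r| = 0.97, which falls in the strong range.

strong negative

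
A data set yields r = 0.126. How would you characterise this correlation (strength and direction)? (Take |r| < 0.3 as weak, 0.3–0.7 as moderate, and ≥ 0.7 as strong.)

r = 0.126 > 0 so the relationship is positive.
|r| = 0.126, which falls in the weak range.

weak positive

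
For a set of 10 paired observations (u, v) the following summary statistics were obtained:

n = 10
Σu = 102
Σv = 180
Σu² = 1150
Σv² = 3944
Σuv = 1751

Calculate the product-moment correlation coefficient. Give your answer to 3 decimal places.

r = (nΣuv − ΣuΣv) / √[(nΣu² − (Σu)²)(nΣv² − (Σv)²)]
Numerator: 10×1751 − 102×180 = -850
Denominator: √[(11500 − 10404)(39440 − 32400)] = √[1096 × 7040] = 2777.7401
r = -850 / 2777.7401 ≈ -0.306

-0.306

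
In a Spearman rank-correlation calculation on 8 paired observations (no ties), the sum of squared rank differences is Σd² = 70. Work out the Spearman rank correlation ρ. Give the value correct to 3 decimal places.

ρ = 1 − 6Σd² / [n(n²−1)] = 1 − 6×70 / (8×63)
  = 1 − 420/504 = 1 − 0.8333 ≈ 0.167

0.167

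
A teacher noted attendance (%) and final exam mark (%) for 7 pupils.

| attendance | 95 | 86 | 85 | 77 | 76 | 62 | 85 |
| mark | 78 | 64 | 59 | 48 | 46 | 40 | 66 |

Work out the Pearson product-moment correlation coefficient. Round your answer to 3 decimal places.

0.943

n = 7, Σx = 566, Σy = 401, Σx² = 46420, Σy² = 24037, Σxy = 33211
nΣxy − ΣxΣy = 232477 − 226966 = 5511
nΣx² − (Σx)² = 324940 − 320356 = 4584; nΣy² − (Σy)² = 168259 − 160801 = 7458
r = 5511 / √(4584 × 7458) = 5511 / 5847.0054 ≈ 0.943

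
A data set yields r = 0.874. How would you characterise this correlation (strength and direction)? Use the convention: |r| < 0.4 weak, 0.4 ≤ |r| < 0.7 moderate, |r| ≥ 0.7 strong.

r = 0.874 > 0 so the relationship is positive.
|r| = 0.874, which falls in the strong range.

strong positive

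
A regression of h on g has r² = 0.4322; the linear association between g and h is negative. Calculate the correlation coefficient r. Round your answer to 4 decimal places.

-0.6574

|r| = √0.4322 = 0.6574
The association is negative, so r = −0.6574.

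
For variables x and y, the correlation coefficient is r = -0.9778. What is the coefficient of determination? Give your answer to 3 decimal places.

r² = (-0.9778)² = 0.956

0.956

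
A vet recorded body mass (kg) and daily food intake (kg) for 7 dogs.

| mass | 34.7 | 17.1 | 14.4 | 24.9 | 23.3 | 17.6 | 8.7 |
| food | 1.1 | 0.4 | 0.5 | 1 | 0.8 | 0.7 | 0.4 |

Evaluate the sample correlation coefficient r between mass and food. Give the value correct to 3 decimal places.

0.915

n = 7, Σx = 140.7, Σy = 4.9, Σx² = 3252.21, Σy² = 3.91, Σxy = 111.55
nΣxy − ΣxΣy = 780.85 − 689.43 = 91.42
nΣx² − (Σx)² = 22765.47 − 19796.49 = 2968.98; nΣy² − (Σy)² = 27.37 − 24.01 = 3.36
r = 91.42 / √(2968.98 × 3.36) = 91.42 / 99.8788 ≈ 0.915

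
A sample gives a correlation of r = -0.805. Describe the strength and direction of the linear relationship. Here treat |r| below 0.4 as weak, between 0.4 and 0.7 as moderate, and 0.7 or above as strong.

r = -0.805 < 0 so the relationship is negative.
|r| = 0.805, which falls in the strong range.

strong negative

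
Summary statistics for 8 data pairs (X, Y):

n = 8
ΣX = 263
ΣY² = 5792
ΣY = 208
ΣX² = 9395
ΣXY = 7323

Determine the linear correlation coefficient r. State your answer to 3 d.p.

0.904

r = (nΣXY − ΣXΣY) / √[(nΣX² − (ΣX)²)(nΣY² − (ΣY)²)]
Numerator: 8×7323 − 263×208 = 3880
Denominator: √[(75160 − 69169)(46336 − 43264)] = √[5991 × 3072] = 4290.0294
r = 3880 / 4290.0294 ≈ 0.904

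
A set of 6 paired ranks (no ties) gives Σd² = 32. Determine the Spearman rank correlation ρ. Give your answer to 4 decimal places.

ρ = 1 − 6Σd² / [n(n²−1)] = 1 − 6×32 / (6×35)
  = 1 − 192/210 = 1 − 0.91429 ≈ 0.0857

0.0857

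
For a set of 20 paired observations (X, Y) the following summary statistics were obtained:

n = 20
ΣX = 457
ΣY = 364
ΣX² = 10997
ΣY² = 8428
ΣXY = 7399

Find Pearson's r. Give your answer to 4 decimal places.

r = (nΣXY − ΣXΣY) / √[(nΣX² − (ΣX)²)(nΣY² − (ΣY)²)]
Numerator: 20×7399 − 457×364 = -18368
Denominator: √[(219940 − 208849)(168560 − 132496)] = √[11091 × 36064] = 19999.6456
r = -18368 / 19999.6456 ≈ -0.9184

-0.9184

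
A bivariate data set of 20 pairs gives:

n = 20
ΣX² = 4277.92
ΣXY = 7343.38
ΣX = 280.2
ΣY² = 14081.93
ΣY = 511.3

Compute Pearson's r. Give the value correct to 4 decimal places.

r = (nΣXY − ΣXΣY) / √[(nΣX² − (ΣX)²)(nΣY² − (ΣY)²)]
Numerator: 20×7343.38 − 280.2×511.3 = 3601.34
Denominator: √[(85558.4 − 78512.04)(281638.6 − 261427.69)] = √[7046.36 × 20210.91] = 11933.7064
r = 3601.34 / 11933.7064 ≈ 0.3018

0.3018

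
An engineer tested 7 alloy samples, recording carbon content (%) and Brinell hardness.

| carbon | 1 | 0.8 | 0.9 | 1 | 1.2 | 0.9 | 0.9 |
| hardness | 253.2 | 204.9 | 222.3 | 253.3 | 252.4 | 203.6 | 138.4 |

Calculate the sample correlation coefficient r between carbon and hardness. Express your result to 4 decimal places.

n = 7, Σx = 6.7, Σy = 1528.1, Σx² = 6.51, Σy² = 343985.71, Σxy = 1481.17
nΣxy − ΣxΣy = 10368.19 − 10238.27 = 129.92
nΣx² − (Σx)² = 45.57 − 44.89 = 0.68; nΣy² − (Σy)² = 2407899.97 − 2335089.61 = 72810.36
r = 129.92 / √(0.68 × 72810.36) = 129.92 / 222.5108 ≈ 0.5839

0.5839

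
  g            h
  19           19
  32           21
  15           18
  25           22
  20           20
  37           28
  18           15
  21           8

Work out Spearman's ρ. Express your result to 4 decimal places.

0.7143

Rank g: 3, 7, 1, 6, 4, 8, 2, 5
Rank h: 4, 6, 3, 7, 5, 8, 2, 1
d = rank(g) − rank(h): -1, 1, -2, -1, -1, 0, 0, 4; Σd² = 24
ρ = 1 − 6Σd² / [n(n²−1)] = 1 − 6×24 / (8×63) = 1 − 144/504 ≈ 0.7143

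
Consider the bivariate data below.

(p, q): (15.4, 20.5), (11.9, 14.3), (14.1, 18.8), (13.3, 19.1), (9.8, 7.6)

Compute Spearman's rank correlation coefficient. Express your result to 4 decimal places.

Rank p: 5, 2, 4, 3, 1
Rank q: 5, 2, 3, 4, 1
d = rank(p) − rank(q): 0, 0, 1, -1, 0; Σd² = 2
ρ = 1 − 6Σd² / [n(n²−1)] = 1 − 6×2 / (5×24) = 1 − 12/120 ≈ 0.9000

0.9000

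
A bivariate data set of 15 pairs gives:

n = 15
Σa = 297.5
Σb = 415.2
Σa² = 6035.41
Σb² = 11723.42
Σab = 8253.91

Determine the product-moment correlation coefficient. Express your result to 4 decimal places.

r = (nΣab − ΣaΣb) / √[(nΣa² − (Σa)²)(nΣb² − (Σb)²)]
Numerator: 15×8253.91 − 297.5×415.2 = 286.65
Denominator: √[(90531.15 − 88506.25)(175851.3 − 172391.04)] = √[2024.9 × 3460.26] = 2647.0135
r = 286.65 / 2647.0135 ≈ 0.1083

0.1083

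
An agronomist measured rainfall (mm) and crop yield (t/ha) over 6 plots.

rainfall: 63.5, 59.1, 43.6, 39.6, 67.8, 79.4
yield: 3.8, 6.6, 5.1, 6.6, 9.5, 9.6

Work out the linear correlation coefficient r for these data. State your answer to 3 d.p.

n = 6, Σx = 353, Σy = 41.2, Σx² = 21895.38, Σy² = 309.98, Σxy = 2521.42
nΣxy − ΣxΣy = 15128.52 − 14543.6 = 584.92
nΣx² − (Σx)² = 131372.28 − 124609 = 6763.28; nΣy² − (Σy)² = 1859.88 − 1697.44 = 162.44
r = 584.92 / √(6763.28 × 162.44) = 584.92 / 1048.1542 ≈ 0.558

0.558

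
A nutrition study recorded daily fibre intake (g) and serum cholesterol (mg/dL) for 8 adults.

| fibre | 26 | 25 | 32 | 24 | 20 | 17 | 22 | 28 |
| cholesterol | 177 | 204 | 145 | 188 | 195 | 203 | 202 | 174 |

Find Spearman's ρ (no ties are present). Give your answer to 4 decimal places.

-0.7381

Rank fibre: 6, 5, 8, 4, 2, 1, 3, 7
Rank cholesterol: 3, 8, 1, 4, 5, 7, 6, 2
d = rank(fibre) − rank(cholesterol): 3, -3, 7, 0, -3, -6, -3, 5; Σd² = 146
ρ = 1 − 6Σd² / [n(n²−1)] = 1 − 6×146 / (8×63) = 1 − 876/504 ≈ -0.7381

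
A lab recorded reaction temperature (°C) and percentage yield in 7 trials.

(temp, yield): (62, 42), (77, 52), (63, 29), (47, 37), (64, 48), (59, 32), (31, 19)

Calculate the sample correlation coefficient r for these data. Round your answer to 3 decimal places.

n = 7, Σx = 403, Σy = 259, Σx² = 24489, Σy² = 10367, Σxy = 15723
nΣxy − ΣxΣy = 110061 − 104377 = 5684
nΣx² − (Σx)² = 171423 − 162409 = 9014; nΣy² − (Σy)² = 72569 − 67081 = 5488
r = 5684 / √(9014 × 5488) = 5684 / 7033.4083 ≈ 0.808

0.808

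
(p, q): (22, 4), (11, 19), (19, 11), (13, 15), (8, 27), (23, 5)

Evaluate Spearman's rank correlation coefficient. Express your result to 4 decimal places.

Rank p: 5, 2, 4, 3, 1, 6
Rank q: 1, 5, 3, 4, 6, 2
d = rank(p) − rank(q): 4, -3, 1, -1, -5, 4; Σd² = 68
ρ = 1 − 6Σd² / [n(n²−1)] = 1 − 6×68 / (6×35) = 1 − 408/210 ≈ -0.9429

-0.9429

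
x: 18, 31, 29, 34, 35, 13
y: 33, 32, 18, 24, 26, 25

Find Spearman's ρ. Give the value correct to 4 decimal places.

-0.0857

Rank x: 2, 4, 3, 5, 6, 1
Rank y: 6, 5, 1, 2, 4, 3
d = rank(x) − rank(y): -4, -1, 2, 3, 2, -2; Σd² = 38
ρ = 1 − 6Σd² / [n(n²−1)] = 1 − 6×38 / (6×35) = 1 − 228/210 ≈ -0.0857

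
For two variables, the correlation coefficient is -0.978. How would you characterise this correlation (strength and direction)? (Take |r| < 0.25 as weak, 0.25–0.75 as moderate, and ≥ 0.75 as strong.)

r = -0.978 < 0 so the relationship is negative.
|r| = 0.978, which falls in the strong range.

strong negative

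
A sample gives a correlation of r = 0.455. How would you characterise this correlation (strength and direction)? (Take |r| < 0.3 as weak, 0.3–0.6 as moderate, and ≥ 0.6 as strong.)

r = 0.455 > 0 so the relationship is positive.
|r| = 0.455, which falls in the moderate range.

moderate positive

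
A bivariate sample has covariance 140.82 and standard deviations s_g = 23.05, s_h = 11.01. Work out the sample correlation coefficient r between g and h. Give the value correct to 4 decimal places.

0.5549

r = Cov(g,h) / (s_g · s_h) = 140.82 / (23.05 × 11.01)
  = 140.82 / 253.7805 ≈ 0.5549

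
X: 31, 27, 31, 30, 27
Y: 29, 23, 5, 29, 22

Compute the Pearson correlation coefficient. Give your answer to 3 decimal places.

-0.181

n = 5, ΣX = 146, ΣY = 108, ΣX² = 4280, ΣY² = 2720, ΣXY = 3139
nΣXY − ΣXΣY = 15695 − 15768 = -73
nΣX² − (ΣX)² = 21400 − 21316 = 84; nΣY² − (ΣY)² = 13600 − 11664 = 1936
r = -73 / √(84 × 1936) = -73 / 403.2667 ≈ -0.181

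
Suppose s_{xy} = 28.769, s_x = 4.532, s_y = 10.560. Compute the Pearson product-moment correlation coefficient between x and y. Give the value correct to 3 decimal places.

0.601

r = Cov(x,y) / (s_x · s_y) = 28.769 / (4.532 × 10.560)
  = 28.769 / 47.8579 ≈ 0.601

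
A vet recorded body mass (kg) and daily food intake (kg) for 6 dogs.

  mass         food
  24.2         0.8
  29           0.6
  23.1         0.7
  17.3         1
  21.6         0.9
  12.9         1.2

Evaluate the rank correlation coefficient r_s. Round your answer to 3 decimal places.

-0.943

Rank mass: 5, 6, 4, 2, 3, 1
Rank food: 3, 1, 2, 5, 4, 6
d = rank(mass) − rank(food): 2, 5, 2, -3, -1, -5; Σd² = 68
ρ = 1 − 6Σd² / [n(n²−1)] = 1 − 6×68 / (6×35) = 1 − 408/210 ≈ -0.943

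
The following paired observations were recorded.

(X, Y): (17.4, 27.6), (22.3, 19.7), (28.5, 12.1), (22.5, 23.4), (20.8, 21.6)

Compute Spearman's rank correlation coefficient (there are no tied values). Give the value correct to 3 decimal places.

Rank X: 1, 3, 5, 4, 2
Rank Y: 5, 2, 1, 4, 3
d = rank(X) − rank(Y): -4, 1, 4, 0, -1; Σd² = 34
ρ = 1 − 6Σd² / [n(n²−1)] = 1 − 6×34 / (5×24) = 1 − 204/120 ≈ -0.700

-0.700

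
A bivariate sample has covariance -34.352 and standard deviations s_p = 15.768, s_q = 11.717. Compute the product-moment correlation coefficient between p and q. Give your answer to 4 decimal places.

-0.1859

r = Cov(p,q) / (s_p · s_q) = -34.352 / (15.768 × 11.717)
  = -34.352 / 184.7537 ≈ -0.1859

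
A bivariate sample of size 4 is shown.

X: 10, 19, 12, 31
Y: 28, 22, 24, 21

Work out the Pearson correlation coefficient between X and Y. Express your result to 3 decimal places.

n = 4, ΣX = 72, ΣY = 95, ΣX² = 1566, ΣY² = 2285, ΣXY = 1637
nΣXY − ΣXΣY = 6548 − 6840 = -292
nΣX² − (ΣX)² = 6264 − 5184 = 1080; nΣY² − (ΣY)² = 9140 − 9025 = 115
r = -292 / √(1080 × 115) = -292 / 352.4202 ≈ -0.829

-0.829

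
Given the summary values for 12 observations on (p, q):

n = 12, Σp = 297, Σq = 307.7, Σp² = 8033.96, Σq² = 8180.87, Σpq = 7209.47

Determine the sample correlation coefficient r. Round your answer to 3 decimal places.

r = (nΣpq − ΣpΣq) / √[(nΣp² − (Σp)²)(nΣq² − (Σq)²)]
Numerator: 12×7209.47 − 297×307.7 = -4873.26
Denominator: √[(96407.52 − 88209)(98170.44 − 94679.29)] = √[8198.52 × 3491.15] = 5349.9779
r = -4873.26 / 5349.9779 ≈ -0.911

-0.911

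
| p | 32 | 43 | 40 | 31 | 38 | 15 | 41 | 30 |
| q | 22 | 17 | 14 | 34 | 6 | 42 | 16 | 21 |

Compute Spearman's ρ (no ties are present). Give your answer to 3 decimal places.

-0.690

Rank p: 4, 8, 6, 3, 5, 1, 7, 2
Rank q: 6, 4, 2, 7, 1, 8, 3, 5
d = rank(p) − rank(q): -2, 4, 4, -4, 4, -7, 4, -3; Σd² = 142
ρ = 1 − 6Σd² / [n(n²−1)] = 1 − 6×142 / (8×63) = 1 − 852/504 ≈ -0.690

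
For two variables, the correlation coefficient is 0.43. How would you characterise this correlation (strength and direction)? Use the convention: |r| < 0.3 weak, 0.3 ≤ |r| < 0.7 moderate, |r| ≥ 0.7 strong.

r = 0.43 > 0 so the relationship is positive.
|r| = 0.43, which falls in the moderate range.

moderate positive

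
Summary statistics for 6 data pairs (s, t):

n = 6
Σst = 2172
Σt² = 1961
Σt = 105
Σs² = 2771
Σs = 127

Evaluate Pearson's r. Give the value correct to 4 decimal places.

r = (nΣst − ΣsΣt) / √[(nΣs² − (Σs)²)(nΣt² − (Σt)²)]
Numerator: 6×2172 − 127×105 = -303
Denominator: √[(16626 − 16129)(11766 − 11025)] = √[497 × 741] = 606.8583
r = -303 / 606.8583 ≈ -0.4993

-0.4993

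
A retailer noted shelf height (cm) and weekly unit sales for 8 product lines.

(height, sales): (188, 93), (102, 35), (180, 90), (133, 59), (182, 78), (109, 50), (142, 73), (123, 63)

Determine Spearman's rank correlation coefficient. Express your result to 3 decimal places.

Rank height: 8, 1, 6, 4, 7, 2, 5, 3
Rank sales: 8, 1, 7, 3, 6, 2, 5, 4
d = rank(height) − rank(sales): 0, 0, -1, 1, 1, 0, 0, -1; Σd² = 4
ρ = 1 − 6Σd² / [n(n²−1)] = 1 − 6×4 / (8×63) = 1 − 24/504 ≈ 0.952

0.952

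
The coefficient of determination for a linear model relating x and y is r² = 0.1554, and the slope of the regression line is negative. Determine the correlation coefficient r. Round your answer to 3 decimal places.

-0.394

|r| = √0.1554 = 0.394
The association is negative, so r = −0.394.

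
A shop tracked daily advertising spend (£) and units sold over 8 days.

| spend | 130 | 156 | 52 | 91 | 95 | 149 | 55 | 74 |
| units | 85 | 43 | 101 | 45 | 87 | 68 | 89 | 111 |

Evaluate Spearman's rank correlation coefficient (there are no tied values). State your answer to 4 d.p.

-0.7857

Rank spend: 6, 8, 1, 4, 5, 7, 2, 3
Rank units: 4, 1, 7, 2, 5, 3, 6, 8
d = rank(spend) − rank(units): 2, 7, -6, 2, 0, 4, -4, -5; Σd² = 150
ρ = 1 − 6Σd² / [n(n²−1)] = 1 − 6×150 / (8×63) = 1 − 900/504 ≈ -0.7857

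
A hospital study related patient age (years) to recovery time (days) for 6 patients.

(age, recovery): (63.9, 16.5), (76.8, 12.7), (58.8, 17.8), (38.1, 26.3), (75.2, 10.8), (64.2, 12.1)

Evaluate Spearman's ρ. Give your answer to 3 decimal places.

-0.829

Rank age: 3, 6, 2, 1, 5, 4
Rank recovery: 4, 3, 5, 6, 1, 2
d = rank(age) − rank(recovery): -1, 3, -3, -5, 4, 2; Σd² = 64
ρ = 1 − 6Σd² / [n(n²−1)] = 1 − 6×64 / (6×35) = 1 − 384/210 ≈ -0.829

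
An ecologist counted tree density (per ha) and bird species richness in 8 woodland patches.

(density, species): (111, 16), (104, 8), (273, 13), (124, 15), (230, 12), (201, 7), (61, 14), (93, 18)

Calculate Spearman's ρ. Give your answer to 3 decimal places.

Rank density: 4, 3, 8, 5, 7, 6, 1, 2
Rank species: 7, 2, 4, 6, 3, 1, 5, 8
d = rank(density) − rank(species): -3, 1, 4, -1, 4, 5, -4, -6; Σd² = 120
ρ = 1 − 6Σd² / [n(n²−1)] = 1 − 6×120 / (8×63) = 1 − 720/504 ≈ -0.429

-0.429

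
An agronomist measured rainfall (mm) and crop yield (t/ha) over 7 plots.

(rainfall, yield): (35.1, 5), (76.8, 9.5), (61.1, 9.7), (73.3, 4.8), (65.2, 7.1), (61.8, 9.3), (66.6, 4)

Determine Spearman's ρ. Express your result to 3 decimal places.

-0.179

Rank rainfall: 1, 7, 2, 6, 4, 3, 5
Rank yield: 3, 6, 7, 2, 4, 5, 1
d = rank(rainfall) − rank(yield): -2, 1, -5, 4, 0, -2, 4; Σd² = 66
ρ = 1 − 6Σd² / [n(n²−1)] = 1 − 6×66 / (7×48) = 1 − 396/336 ≈ -0.179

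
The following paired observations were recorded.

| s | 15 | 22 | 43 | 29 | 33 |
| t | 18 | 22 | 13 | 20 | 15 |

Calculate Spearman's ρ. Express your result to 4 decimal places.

Rank s: 1, 2, 5, 3, 4
Rank t: 3, 5, 1, 4, 2
d = rank(s) − rank(t): -2, -3, 4, -1, 2; Σd² = 34
ρ = 1 − 6Σd² / [n(n²−1)] = 1 − 6×34 / (5×24) = 1 − 204/120 ≈ -0.7000

-0.7000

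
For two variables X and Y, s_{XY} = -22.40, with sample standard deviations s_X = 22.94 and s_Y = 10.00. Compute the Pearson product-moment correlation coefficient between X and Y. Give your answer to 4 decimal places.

r = Cov(X,Y) / (s_X · s_Y) = -22.40 / (22.94 × 10.00)
  = -22.40 / 229.4000 ≈ -0.0976

-0.0976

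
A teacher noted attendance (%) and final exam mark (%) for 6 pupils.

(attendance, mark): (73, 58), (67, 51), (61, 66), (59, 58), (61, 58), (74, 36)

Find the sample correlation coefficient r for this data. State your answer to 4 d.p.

-0.6786

n = 6, Σx = 395, Σy = 327, Σx² = 26217, Σy² = 18345, Σxy = 21301
nΣxy − ΣxΣy = 127806 − 129165 = -1359
nΣx² − (Σx)² = 157302 − 156025 = 1277; nΣy² − (Σy)² = 110070 − 106929 = 3141
r = -1359 / √(1277 × 3141) = -1359 / 2002.7623 ≈ -0.6786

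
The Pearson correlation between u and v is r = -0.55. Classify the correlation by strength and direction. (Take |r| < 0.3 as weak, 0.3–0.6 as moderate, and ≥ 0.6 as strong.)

r = -0.55 < 0 so the relationship is negative.
|r| = 0.55, which falls in the moderate range.

moderate negative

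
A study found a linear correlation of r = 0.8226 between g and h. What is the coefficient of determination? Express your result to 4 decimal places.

r² = (0.8226)² = 0.6767

0.6767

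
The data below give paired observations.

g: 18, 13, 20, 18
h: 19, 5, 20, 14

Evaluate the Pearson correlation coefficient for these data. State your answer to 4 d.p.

n = 4, Σg = 69, Σh = 58, Σg² = 1217, Σh² = 982, Σgh = 1059
nΣgh − ΣgΣh = 4236 − 4002 = 234
nΣg² − (Σg)² = 4868 − 4761 = 107; nΣh² − (Σh)² = 3928 − 3364 = 564
r = 234 / √(107 × 564) = 234 / 245.6583 ≈ 0.9525

0.9525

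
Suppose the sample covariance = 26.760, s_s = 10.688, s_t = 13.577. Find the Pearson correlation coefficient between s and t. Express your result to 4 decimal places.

r = Cov(s,t) / (s_s · s_t) = 26.760 / (10.688 × 13.577)
  = 26.760 / 145.1110 ≈ 0.1844

0.1844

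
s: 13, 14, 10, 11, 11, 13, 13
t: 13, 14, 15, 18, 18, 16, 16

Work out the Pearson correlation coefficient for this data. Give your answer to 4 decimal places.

-0.5250

n = 7, Σs = 85, Σt = 110, Σs² = 1045, Σt² = 1750, Σst = 1327
nΣst − ΣsΣt = 9289 − 9350 = -61
nΣs² − (Σs)² = 7315 − 7225 = 90; nΣt² − (Σt)² = 12250 − 12100 = 150
r = -61 / √(90 × 150) = -61 / 116.1895 ≈ -0.5250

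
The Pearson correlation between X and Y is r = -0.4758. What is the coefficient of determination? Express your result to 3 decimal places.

0.226

r² = (-0.4758)² = 0.226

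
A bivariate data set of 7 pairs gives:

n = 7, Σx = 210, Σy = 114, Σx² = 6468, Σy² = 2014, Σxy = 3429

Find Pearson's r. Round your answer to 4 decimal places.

r = (nΣxy − ΣxΣy) / √[(nΣx² − (Σx)²)(nΣy² − (Σy)²)]
Numerator: 7×3429 − 210×114 = 63
Denominator: √[(45276 − 44100)(14098 − 12996)] = √[1176 × 1102] = 1138.3989
r = 63 / 1138.3989 ≈ 0.0553

0.0553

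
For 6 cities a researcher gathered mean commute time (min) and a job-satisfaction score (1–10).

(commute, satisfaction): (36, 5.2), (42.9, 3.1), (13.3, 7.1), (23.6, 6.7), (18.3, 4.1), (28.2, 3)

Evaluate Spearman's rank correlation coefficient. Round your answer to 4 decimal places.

Rank commute: 5, 6, 1, 3, 2, 4
Rank satisfaction: 4, 2, 6, 5, 3, 1
d = rank(commute) − rank(satisfaction): 1, 4, -5, -2, -1, 3; Σd² = 56
ρ = 1 − 6Σd² / [n(n²−1)] = 1 − 6×56 / (6×35) = 1 − 336/210 ≈ -0.6000

-0.6000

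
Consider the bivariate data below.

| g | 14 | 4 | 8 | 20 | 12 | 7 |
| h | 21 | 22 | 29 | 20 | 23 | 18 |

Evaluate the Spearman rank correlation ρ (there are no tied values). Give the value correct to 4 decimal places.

Rank g: 5, 1, 3, 6, 4, 2
Rank h: 3, 4, 6, 2, 5, 1
d = rank(g) − rank(h): 2, -3, -3, 4, -1, 1; Σd² = 40
ρ = 1 − 6Σd² / [n(n²−1)] = 1 − 6×40 / (6×35) = 1 − 240/210 ≈ -0.1429

-0.1429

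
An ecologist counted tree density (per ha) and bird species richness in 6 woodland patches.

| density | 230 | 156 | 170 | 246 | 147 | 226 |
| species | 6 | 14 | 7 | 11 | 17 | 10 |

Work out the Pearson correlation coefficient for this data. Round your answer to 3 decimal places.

n = 6, Σx = 1175, Σy = 65, Σx² = 239337, Σy² = 791, Σxy = 12219
nΣxy − ΣxΣy = 73314 − 76375 = -3061
nΣx² − (Σx)² = 1436022 − 1380625 = 55397; nΣy² − (Σy)² = 4746 − 4225 = 521
r = -3061 / √(55397 × 521) = -3061 / 5372.3214 ≈ -0.570

-0.570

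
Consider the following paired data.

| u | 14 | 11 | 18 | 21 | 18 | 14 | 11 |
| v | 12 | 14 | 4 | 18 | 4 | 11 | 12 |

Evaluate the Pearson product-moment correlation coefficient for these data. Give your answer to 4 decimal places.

n = 7, Σu = 107, Σv = 75, Σu² = 1723, Σv² = 961, Σuv = 1130
nΣuv − ΣuΣv = 7910 − 8025 = -115
nΣu² − (Σu)² = 12061 − 11449 = 612; nΣv² − (Σv)² = 6727 − 5625 = 1102
r = -115 / √(612 × 1102) = -115 / 821.2332 ≈ -0.1400

-0.1400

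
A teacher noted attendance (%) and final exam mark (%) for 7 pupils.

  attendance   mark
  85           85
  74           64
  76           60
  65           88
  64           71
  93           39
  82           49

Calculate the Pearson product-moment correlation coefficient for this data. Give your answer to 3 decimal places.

n = 7, Σx = 539, Σy = 456, Σx² = 42171, Σy² = 31628, Σxy = 34430
nΣxy − ΣxΣy = 241010 − 245784 = -4774
nΣx² − (Σx)² = 295197 − 290521 = 4676; nΣy² − (Σy)² = 221396 − 207936 = 13460
r = -4774 / √(4676 × 13460) = -4774 / 7933.4078 ≈ -0.602

-0.602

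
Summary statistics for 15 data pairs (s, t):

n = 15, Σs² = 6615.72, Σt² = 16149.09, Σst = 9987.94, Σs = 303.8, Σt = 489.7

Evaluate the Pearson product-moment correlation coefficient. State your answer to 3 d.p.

0.255

r = (nΣst − ΣsΣt) / √[(nΣs² − (Σs)²)(nΣt² − (Σt)²)]
Numerator: 15×9987.94 − 303.8×489.7 = 1048.24
Denominator: √[(99235.8 − 92294.44)(242236.35 − 239806.09)] = √[6941.36 × 2430.26] = 4107.2265
r = 1048.24 / 4107.2265 ≈ 0.255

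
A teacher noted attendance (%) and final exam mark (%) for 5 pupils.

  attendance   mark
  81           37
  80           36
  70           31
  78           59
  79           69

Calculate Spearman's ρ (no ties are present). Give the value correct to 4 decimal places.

0.2000

Rank attendance: 5, 4, 1, 2, 3
Rank mark: 3, 2, 1, 4, 5
d = rank(attendance) − rank(mark): 2, 2, 0, -2, -2; Σd² = 16
ρ = 1 − 6Σd² / [n(n²−1)] = 1 − 6×16 / (5×24) = 1 − 96/120 ≈ 0.2000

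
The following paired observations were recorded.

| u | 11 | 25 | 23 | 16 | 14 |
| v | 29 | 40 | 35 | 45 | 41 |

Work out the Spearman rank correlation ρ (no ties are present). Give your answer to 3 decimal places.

0.200

Rank u: 1, 5, 4, 3, 2
Rank v: 1, 3, 2, 5, 4
d = rank(u) − rank(v): 0, 2, 2, -2, -2; Σd² = 16
ρ = 1 − 6Σd² / [n(n²−1)] = 1 − 6×16 / (5×24) = 1 − 96/120 ≈ 0.200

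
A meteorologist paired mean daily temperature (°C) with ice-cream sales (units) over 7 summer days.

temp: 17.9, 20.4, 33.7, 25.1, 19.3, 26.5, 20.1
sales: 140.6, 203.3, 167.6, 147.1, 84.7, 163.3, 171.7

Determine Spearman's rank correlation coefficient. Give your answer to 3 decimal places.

Rank temp: 1, 4, 7, 5, 2, 6, 3
Rank sales: 2, 7, 5, 3, 1, 4, 6
d = rank(temp) − rank(sales): -1, -3, 2, 2, 1, 2, -3; Σd² = 32
ρ = 1 − 6Σd² / [n(n²−1)] = 1 − 6×32 / (7×48) = 1 − 192/336 ≈ 0.429

0.429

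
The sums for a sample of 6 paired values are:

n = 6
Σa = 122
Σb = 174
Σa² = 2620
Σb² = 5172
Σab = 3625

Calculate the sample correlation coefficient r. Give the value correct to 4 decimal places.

r = (nΣab − ΣaΣb) / √[(nΣa² − (Σa)²)(nΣb² − (Σb)²)]
Numerator: 6×3625 − 122×174 = 522
Denominator: √[(15720 − 14884)(31032 − 30276)] = √[836 × 756] = 794.9943
r = 522 / 794.9943 ≈ 0.6566

0.6566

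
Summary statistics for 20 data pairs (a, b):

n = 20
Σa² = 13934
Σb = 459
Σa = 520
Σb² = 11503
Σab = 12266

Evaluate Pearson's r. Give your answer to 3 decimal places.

0.524

r = (nΣab − ΣaΣb) / √[(nΣa² − (Σa)²)(nΣb² − (Σb)²)]
Numerator: 20×12266 − 520×459 = 6640
Denominator: √[(278680 − 270400)(230060 − 210681)] = √[8280 × 19379] = 12667.2065
r = 6640 / 12667.2065 ≈ 0.524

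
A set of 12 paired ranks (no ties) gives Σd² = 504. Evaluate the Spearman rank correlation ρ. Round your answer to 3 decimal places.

ρ = 1 − 6Σd² / [n(n²−1)] = 1 − 6×504 / (12×143)
  = 1 − 3024/1716 = 1 − 1.7622 ≈ -0.762

-0.762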